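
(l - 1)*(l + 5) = l^2 + 4*l - 5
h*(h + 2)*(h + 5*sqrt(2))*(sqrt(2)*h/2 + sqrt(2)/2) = sqrt(2)*h^4/2 + 3*sqrt(2)*h^3/2 + 5*h^3 + sqrt(2)*h^2 + 15*h^2 + 10*h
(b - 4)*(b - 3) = b^2 - 7*b + 12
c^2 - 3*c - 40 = (c - 8)*(c + 5)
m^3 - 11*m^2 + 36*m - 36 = (m - 6)*(m - 3)*(m - 2)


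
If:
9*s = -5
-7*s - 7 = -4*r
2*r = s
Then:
No Solution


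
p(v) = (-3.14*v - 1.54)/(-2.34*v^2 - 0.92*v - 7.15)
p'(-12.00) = -0.01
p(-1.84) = -0.32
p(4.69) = 0.26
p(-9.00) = -0.14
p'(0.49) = 0.24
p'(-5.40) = -0.03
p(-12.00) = -0.11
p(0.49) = 0.38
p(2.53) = 0.39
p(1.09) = 0.45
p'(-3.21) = -0.04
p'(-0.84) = 0.34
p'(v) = (-3.14*v - 1.54)*(4.68*v + 0.92)/(-2.34*v^2 - 0.92*v - 7.15)^2 - 3.14/(-2.34*v^2 - 0.92*v - 7.15)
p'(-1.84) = 0.05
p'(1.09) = 0.04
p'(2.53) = -0.07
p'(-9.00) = -0.01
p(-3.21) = -0.30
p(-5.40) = -0.22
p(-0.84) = -0.14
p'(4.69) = -0.04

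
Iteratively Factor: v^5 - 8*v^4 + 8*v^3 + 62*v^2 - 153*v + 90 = (v - 5)*(v^4 - 3*v^3 - 7*v^2 + 27*v - 18) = (v - 5)*(v - 2)*(v^3 - v^2 - 9*v + 9) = (v - 5)*(v - 3)*(v - 2)*(v^2 + 2*v - 3) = (v - 5)*(v - 3)*(v - 2)*(v - 1)*(v + 3)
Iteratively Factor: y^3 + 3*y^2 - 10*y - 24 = (y - 3)*(y^2 + 6*y + 8) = (y - 3)*(y + 4)*(y + 2)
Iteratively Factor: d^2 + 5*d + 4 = (d + 1)*(d + 4)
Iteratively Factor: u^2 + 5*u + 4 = (u + 1)*(u + 4)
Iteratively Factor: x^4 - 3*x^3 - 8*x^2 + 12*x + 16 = (x + 1)*(x^3 - 4*x^2 - 4*x + 16) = (x - 4)*(x + 1)*(x^2 - 4) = (x - 4)*(x + 1)*(x + 2)*(x - 2)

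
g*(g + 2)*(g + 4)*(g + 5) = g^4 + 11*g^3 + 38*g^2 + 40*g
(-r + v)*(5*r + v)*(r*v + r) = -5*r^3*v - 5*r^3 + 4*r^2*v^2 + 4*r^2*v + r*v^3 + r*v^2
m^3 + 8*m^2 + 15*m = m*(m + 3)*(m + 5)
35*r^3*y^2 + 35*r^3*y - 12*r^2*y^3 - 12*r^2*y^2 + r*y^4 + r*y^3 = y*(-7*r + y)*(-5*r + y)*(r*y + r)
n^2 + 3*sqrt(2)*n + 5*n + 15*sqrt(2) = (n + 5)*(n + 3*sqrt(2))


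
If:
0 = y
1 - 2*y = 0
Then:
No Solution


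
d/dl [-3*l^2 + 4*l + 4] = 4 - 6*l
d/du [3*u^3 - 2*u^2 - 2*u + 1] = 9*u^2 - 4*u - 2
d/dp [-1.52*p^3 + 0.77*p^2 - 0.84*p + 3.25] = -4.56*p^2 + 1.54*p - 0.84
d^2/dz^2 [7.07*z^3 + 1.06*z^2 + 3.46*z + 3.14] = 42.42*z + 2.12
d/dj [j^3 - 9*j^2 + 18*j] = 3*j^2 - 18*j + 18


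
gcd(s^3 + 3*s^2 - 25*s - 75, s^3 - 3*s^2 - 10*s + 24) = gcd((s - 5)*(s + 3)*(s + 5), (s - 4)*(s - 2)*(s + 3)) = s + 3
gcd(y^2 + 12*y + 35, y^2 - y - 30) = y + 5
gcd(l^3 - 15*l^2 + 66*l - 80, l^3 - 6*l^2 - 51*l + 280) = l^2 - 13*l + 40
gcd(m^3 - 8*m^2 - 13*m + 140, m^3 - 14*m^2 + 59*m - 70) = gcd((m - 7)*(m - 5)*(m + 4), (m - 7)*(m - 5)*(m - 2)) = m^2 - 12*m + 35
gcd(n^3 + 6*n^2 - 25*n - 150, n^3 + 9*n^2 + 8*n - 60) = n^2 + 11*n + 30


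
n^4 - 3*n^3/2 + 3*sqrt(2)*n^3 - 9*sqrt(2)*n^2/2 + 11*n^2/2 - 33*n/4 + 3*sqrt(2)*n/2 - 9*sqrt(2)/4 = (n - 3/2)*(n + sqrt(2)/2)*(n + sqrt(2))*(n + 3*sqrt(2)/2)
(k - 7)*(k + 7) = k^2 - 49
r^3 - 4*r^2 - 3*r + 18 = (r - 3)^2*(r + 2)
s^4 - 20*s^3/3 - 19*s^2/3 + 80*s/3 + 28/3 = (s - 7)*(s - 2)*(s + 1/3)*(s + 2)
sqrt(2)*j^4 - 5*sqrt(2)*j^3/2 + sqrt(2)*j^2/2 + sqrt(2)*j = j*(j - 2)*(j - 1)*(sqrt(2)*j + sqrt(2)/2)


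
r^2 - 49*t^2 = (r - 7*t)*(r + 7*t)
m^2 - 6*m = m*(m - 6)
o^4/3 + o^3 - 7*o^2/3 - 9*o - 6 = (o/3 + 1)*(o - 3)*(o + 1)*(o + 2)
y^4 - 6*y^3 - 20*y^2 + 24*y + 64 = (y - 8)*(y - 2)*(y + 2)^2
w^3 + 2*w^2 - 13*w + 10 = (w - 2)*(w - 1)*(w + 5)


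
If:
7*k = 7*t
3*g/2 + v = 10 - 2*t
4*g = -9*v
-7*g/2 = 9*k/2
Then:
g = -20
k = 140/9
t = 140/9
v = 80/9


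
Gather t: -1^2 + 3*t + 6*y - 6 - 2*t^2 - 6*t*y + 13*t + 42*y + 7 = -2*t^2 + t*(16 - 6*y) + 48*y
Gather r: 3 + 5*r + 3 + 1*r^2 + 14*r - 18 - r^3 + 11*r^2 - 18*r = -r^3 + 12*r^2 + r - 12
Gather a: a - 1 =a - 1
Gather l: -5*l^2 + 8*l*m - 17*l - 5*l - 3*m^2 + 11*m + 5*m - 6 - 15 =-5*l^2 + l*(8*m - 22) - 3*m^2 + 16*m - 21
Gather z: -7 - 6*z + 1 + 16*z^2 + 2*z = 16*z^2 - 4*z - 6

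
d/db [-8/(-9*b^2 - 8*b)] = 16*(-9*b - 4)/(b^2*(9*b + 8)^2)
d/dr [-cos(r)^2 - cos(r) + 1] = sin(r) + sin(2*r)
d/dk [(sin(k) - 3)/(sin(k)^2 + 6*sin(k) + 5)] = (6*sin(k) + cos(k)^2 + 22)*cos(k)/(sin(k)^2 + 6*sin(k) + 5)^2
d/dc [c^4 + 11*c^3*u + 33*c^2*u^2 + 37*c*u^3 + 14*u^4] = 4*c^3 + 33*c^2*u + 66*c*u^2 + 37*u^3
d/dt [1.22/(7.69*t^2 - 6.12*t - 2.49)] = (7.4664 - 18.7636*t)/(-7.69*t^2 + 6.12*t + 2.49)^2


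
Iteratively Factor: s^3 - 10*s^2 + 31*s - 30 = (s - 5)*(s^2 - 5*s + 6) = (s - 5)*(s - 3)*(s - 2)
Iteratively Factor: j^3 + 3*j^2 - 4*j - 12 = (j + 3)*(j^2 - 4) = (j + 2)*(j + 3)*(j - 2)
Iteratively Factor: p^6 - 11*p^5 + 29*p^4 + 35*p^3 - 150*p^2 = (p)*(p^5 - 11*p^4 + 29*p^3 + 35*p^2 - 150*p) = p*(p - 3)*(p^4 - 8*p^3 + 5*p^2 + 50*p) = p^2*(p - 3)*(p^3 - 8*p^2 + 5*p + 50) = p^2*(p - 5)*(p - 3)*(p^2 - 3*p - 10) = p^2*(p - 5)^2*(p - 3)*(p + 2)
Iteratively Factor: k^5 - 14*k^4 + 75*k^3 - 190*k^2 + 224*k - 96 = (k - 2)*(k^4 - 12*k^3 + 51*k^2 - 88*k + 48) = (k - 4)*(k - 2)*(k^3 - 8*k^2 + 19*k - 12) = (k - 4)*(k - 3)*(k - 2)*(k^2 - 5*k + 4) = (k - 4)^2*(k - 3)*(k - 2)*(k - 1)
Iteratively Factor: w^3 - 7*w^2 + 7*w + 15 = (w - 5)*(w^2 - 2*w - 3) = (w - 5)*(w - 3)*(w + 1)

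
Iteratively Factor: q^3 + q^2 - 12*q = (q - 3)*(q^2 + 4*q) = (q - 3)*(q + 4)*(q)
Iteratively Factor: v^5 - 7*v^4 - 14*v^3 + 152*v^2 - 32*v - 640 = (v + 2)*(v^4 - 9*v^3 + 4*v^2 + 144*v - 320) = (v - 5)*(v + 2)*(v^3 - 4*v^2 - 16*v + 64) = (v - 5)*(v - 4)*(v + 2)*(v^2 - 16) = (v - 5)*(v - 4)*(v + 2)*(v + 4)*(v - 4)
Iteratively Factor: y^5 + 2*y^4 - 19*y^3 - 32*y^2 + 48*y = (y + 4)*(y^4 - 2*y^3 - 11*y^2 + 12*y) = (y - 1)*(y + 4)*(y^3 - y^2 - 12*y) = y*(y - 1)*(y + 4)*(y^2 - y - 12) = y*(y - 4)*(y - 1)*(y + 4)*(y + 3)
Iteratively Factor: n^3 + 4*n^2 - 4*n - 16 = (n - 2)*(n^2 + 6*n + 8) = (n - 2)*(n + 4)*(n + 2)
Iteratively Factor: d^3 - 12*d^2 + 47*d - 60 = (d - 4)*(d^2 - 8*d + 15) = (d - 4)*(d - 3)*(d - 5)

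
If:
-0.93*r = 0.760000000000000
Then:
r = -0.82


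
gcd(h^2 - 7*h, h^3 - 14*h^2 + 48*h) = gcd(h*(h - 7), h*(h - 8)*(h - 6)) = h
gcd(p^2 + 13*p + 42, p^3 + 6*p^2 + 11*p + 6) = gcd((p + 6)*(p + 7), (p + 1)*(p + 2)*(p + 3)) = 1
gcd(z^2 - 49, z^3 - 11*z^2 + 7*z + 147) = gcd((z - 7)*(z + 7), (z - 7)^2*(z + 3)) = z - 7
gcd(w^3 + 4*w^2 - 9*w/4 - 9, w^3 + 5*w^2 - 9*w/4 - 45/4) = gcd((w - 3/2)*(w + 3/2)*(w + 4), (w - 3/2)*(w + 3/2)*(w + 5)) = w^2 - 9/4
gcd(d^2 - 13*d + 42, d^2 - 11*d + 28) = d - 7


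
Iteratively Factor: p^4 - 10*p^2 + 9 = (p + 3)*(p^3 - 3*p^2 - p + 3) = (p + 1)*(p + 3)*(p^2 - 4*p + 3) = (p - 3)*(p + 1)*(p + 3)*(p - 1)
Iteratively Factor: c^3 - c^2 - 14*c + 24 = (c - 2)*(c^2 + c - 12) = (c - 2)*(c + 4)*(c - 3)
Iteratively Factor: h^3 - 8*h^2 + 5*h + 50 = (h + 2)*(h^2 - 10*h + 25) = (h - 5)*(h + 2)*(h - 5)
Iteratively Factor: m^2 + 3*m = (m + 3)*(m)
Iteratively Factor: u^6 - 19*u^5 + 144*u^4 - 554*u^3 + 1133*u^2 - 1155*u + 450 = (u - 2)*(u^5 - 17*u^4 + 110*u^3 - 334*u^2 + 465*u - 225) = (u - 5)*(u - 2)*(u^4 - 12*u^3 + 50*u^2 - 84*u + 45) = (u - 5)*(u - 3)*(u - 2)*(u^3 - 9*u^2 + 23*u - 15) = (u - 5)*(u - 3)^2*(u - 2)*(u^2 - 6*u + 5) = (u - 5)^2*(u - 3)^2*(u - 2)*(u - 1)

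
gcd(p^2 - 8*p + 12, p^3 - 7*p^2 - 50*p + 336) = p - 6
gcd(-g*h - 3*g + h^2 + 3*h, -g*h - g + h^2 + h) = g - h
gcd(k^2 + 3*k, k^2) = k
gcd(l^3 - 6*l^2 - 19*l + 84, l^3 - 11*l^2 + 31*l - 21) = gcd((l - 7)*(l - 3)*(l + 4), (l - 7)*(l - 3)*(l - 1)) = l^2 - 10*l + 21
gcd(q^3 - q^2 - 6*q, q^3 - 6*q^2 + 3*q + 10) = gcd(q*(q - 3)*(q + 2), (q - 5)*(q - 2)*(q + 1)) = 1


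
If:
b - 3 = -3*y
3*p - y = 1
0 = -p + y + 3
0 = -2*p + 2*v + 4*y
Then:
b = 15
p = -1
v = 7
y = -4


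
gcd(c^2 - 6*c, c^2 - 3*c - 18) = c - 6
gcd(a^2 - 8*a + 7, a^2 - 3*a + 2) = a - 1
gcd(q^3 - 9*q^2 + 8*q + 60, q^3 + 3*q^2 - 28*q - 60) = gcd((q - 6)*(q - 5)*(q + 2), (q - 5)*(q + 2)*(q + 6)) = q^2 - 3*q - 10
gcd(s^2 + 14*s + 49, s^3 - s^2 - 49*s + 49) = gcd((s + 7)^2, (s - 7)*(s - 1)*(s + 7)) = s + 7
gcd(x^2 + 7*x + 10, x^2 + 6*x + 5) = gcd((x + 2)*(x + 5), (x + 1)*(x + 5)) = x + 5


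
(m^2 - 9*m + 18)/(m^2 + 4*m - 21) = (m - 6)/(m + 7)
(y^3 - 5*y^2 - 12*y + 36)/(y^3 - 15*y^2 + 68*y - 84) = (y + 3)/(y - 7)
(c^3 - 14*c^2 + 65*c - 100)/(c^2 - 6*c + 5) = (c^2 - 9*c + 20)/(c - 1)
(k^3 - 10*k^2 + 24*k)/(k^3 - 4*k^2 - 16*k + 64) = k*(k - 6)/(k^2 - 16)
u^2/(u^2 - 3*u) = u/(u - 3)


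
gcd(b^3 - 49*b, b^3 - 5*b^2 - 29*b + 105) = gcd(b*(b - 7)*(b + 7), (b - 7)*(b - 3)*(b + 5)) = b - 7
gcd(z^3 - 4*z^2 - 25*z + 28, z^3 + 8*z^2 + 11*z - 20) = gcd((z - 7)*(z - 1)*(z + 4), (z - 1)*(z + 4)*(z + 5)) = z^2 + 3*z - 4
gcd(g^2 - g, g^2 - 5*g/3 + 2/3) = g - 1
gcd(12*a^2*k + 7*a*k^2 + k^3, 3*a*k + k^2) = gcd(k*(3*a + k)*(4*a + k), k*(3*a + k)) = 3*a*k + k^2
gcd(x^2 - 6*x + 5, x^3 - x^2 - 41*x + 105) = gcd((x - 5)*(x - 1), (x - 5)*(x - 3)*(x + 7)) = x - 5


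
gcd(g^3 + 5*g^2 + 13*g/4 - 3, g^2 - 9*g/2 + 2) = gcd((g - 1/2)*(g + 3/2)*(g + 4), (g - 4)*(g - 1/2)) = g - 1/2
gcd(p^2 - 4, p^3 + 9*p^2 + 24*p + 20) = p + 2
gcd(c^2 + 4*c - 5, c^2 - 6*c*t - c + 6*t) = c - 1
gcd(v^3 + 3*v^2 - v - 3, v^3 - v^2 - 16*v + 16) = v - 1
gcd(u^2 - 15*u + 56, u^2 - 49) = u - 7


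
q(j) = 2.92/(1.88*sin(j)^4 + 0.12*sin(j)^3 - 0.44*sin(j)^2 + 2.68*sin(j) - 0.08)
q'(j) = 2.92*(-7.52*sin(j)^3*cos(j) - 0.36*sin(j)^2*cos(j) + 0.88*sin(j)*cos(j) - 2.68*cos(j))/(1.88*sin(j)^4 + 0.12*sin(j)^3 - 0.44*sin(j)^2 + 2.68*sin(j) - 0.08)^2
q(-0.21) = -4.46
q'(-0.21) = -18.69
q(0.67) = 1.69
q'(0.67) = -3.14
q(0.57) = 2.06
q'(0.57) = -4.28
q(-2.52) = -1.83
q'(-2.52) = 1.70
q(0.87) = 1.21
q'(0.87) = -1.81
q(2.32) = 1.31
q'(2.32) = 2.06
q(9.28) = 9.78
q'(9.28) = 83.67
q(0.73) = 1.52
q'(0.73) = -2.65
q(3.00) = 10.05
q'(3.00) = 88.51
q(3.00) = 10.05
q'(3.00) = 88.51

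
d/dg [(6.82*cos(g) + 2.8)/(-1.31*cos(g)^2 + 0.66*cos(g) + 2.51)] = (8.9342*sin(g)^2 - 7.336*cos(g) - 24.2044)*sin(g)/(-1.31*cos(g)^2 + 0.66*cos(g) + 2.51)^2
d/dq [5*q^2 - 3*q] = 10*q - 3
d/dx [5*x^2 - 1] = 10*x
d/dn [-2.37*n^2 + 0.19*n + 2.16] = 0.19 - 4.74*n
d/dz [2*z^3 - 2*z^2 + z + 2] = 6*z^2 - 4*z + 1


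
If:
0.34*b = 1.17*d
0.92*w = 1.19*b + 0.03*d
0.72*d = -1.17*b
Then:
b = 0.00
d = 0.00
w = 0.00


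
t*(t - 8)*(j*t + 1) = j*t^3 - 8*j*t^2 + t^2 - 8*t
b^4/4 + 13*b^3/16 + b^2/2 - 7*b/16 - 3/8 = (b/4 + 1/4)*(b - 3/4)*(b + 1)*(b + 2)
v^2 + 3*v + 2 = (v + 1)*(v + 2)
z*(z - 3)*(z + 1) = z^3 - 2*z^2 - 3*z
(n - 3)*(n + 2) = n^2 - n - 6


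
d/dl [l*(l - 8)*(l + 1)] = 3*l^2 - 14*l - 8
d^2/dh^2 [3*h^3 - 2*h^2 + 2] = 18*h - 4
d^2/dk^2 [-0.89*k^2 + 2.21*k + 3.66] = -1.78000000000000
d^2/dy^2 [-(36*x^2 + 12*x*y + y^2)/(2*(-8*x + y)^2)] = 28*x*(-13*x - y)/(4096*x^4 - 2048*x^3*y + 384*x^2*y^2 - 32*x*y^3 + y^4)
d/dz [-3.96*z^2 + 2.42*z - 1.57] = 2.42 - 7.92*z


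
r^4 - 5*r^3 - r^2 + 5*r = r*(r - 5)*(r - 1)*(r + 1)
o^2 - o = o*(o - 1)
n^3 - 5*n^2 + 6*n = n*(n - 3)*(n - 2)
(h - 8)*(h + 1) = h^2 - 7*h - 8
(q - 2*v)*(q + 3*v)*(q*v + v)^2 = q^4*v^2 + q^3*v^3 + 2*q^3*v^2 - 6*q^2*v^4 + 2*q^2*v^3 + q^2*v^2 - 12*q*v^4 + q*v^3 - 6*v^4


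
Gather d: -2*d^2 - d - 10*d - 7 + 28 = -2*d^2 - 11*d + 21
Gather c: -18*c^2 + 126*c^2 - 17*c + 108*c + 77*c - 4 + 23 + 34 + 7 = 108*c^2 + 168*c + 60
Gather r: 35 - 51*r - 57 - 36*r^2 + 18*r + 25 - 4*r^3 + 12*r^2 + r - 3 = -4*r^3 - 24*r^2 - 32*r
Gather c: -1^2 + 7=6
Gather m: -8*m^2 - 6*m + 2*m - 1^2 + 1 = -8*m^2 - 4*m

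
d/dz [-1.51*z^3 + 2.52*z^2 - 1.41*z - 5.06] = -4.53*z^2 + 5.04*z - 1.41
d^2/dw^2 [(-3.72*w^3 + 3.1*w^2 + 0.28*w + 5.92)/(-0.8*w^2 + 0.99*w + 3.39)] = (3.5527136788005e-15*w^5 - 7.105427357601e-15*w^4 + 22.200424*w^3 + 1.73215199999996*w^2 + 280.079352*w - 113.086068)/(0.512*w^6 - 1.9008*w^5 - 4.15656*w^4 + 15.138981*w^3 + 17.613423*w^2 - 34.131537*w - 38.958219)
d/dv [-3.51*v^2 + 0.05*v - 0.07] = 0.05 - 7.02*v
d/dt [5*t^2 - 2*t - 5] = 10*t - 2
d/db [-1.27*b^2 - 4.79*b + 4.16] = -2.54*b - 4.79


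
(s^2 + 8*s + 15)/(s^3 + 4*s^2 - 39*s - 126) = (s + 5)/(s^2 + s - 42)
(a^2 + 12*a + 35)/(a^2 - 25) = (a + 7)/(a - 5)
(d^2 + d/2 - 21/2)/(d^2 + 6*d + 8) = (2*d^2 + d - 21)/(2*(d^2 + 6*d + 8))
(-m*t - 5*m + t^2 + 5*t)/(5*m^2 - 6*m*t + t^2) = (t + 5)/(-5*m + t)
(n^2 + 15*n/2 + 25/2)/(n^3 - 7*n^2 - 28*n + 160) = (n + 5/2)/(n^2 - 12*n + 32)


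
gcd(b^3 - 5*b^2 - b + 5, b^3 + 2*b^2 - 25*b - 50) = b - 5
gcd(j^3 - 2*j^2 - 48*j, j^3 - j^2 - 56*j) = j^2 - 8*j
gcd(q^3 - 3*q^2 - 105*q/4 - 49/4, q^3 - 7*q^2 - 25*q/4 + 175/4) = q - 7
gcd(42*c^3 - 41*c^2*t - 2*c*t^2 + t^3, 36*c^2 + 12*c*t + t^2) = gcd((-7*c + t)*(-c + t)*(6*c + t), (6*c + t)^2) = 6*c + t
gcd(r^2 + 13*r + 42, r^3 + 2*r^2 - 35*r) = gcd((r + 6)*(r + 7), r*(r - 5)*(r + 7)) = r + 7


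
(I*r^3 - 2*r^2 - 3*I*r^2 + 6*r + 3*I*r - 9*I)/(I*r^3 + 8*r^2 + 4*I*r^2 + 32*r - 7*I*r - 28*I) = (r^2 + 3*r*(-1 + I) - 9*I)/(r^2 + r*(4 - 7*I) - 28*I)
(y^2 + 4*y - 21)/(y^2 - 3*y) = (y + 7)/y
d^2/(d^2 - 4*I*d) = d/(d - 4*I)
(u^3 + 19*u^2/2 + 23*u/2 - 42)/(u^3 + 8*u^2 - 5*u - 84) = (u - 3/2)/(u - 3)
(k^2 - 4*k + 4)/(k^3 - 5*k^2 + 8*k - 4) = 1/(k - 1)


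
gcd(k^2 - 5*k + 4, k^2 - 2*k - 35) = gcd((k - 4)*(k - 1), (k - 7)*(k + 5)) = 1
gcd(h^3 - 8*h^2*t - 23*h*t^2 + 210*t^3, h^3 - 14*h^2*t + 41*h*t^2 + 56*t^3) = -h + 7*t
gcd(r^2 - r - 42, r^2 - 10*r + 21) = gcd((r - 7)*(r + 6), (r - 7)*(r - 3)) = r - 7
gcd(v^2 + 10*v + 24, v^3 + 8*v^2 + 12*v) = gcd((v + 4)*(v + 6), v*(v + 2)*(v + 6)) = v + 6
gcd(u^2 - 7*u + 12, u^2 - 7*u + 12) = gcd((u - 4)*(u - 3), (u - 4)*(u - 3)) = u^2 - 7*u + 12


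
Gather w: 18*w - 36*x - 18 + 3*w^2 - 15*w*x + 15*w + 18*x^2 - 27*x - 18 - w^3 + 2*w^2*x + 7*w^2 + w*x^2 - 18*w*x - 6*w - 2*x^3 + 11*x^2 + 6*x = -w^3 + w^2*(2*x + 10) + w*(x^2 - 33*x + 27) - 2*x^3 + 29*x^2 - 57*x - 36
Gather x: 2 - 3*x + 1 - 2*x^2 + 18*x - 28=-2*x^2 + 15*x - 25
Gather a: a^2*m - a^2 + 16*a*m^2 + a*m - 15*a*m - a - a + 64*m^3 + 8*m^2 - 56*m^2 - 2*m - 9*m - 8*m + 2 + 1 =a^2*(m - 1) + a*(16*m^2 - 14*m - 2) + 64*m^3 - 48*m^2 - 19*m + 3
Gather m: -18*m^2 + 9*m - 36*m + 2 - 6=-18*m^2 - 27*m - 4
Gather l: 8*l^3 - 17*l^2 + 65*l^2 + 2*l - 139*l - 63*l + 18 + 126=8*l^3 + 48*l^2 - 200*l + 144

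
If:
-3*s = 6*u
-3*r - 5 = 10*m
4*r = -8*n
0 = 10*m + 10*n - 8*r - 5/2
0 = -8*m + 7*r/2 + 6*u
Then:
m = -23/64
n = 15/64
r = -15/32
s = 79/192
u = -79/384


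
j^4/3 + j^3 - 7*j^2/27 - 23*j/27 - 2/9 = (j/3 + 1)*(j - 1)*(j + 1/3)*(j + 2/3)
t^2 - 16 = (t - 4)*(t + 4)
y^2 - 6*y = y*(y - 6)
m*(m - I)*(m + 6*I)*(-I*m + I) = -I*m^4 + 5*m^3 + I*m^3 - 5*m^2 - 6*I*m^2 + 6*I*m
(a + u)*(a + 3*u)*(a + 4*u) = a^3 + 8*a^2*u + 19*a*u^2 + 12*u^3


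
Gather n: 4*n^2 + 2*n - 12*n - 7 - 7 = 4*n^2 - 10*n - 14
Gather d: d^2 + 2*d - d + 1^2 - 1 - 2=d^2 + d - 2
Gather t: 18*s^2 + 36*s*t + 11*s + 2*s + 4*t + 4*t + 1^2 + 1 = 18*s^2 + 13*s + t*(36*s + 8) + 2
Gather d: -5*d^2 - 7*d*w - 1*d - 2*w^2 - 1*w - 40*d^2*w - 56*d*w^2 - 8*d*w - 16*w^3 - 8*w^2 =d^2*(-40*w - 5) + d*(-56*w^2 - 15*w - 1) - 16*w^3 - 10*w^2 - w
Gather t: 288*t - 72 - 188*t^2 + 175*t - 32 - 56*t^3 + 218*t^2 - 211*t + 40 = -56*t^3 + 30*t^2 + 252*t - 64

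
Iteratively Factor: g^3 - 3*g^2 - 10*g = (g - 5)*(g^2 + 2*g) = g*(g - 5)*(g + 2)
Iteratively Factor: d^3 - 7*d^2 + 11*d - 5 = (d - 1)*(d^2 - 6*d + 5) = (d - 1)^2*(d - 5)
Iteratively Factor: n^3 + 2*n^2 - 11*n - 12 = (n + 4)*(n^2 - 2*n - 3) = (n - 3)*(n + 4)*(n + 1)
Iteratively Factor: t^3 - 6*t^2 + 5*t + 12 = (t - 3)*(t^2 - 3*t - 4) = (t - 4)*(t - 3)*(t + 1)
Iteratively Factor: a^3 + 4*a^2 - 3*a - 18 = (a - 2)*(a^2 + 6*a + 9) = (a - 2)*(a + 3)*(a + 3)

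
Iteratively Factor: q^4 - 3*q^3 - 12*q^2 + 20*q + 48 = (q - 3)*(q^3 - 12*q - 16) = (q - 3)*(q + 2)*(q^2 - 2*q - 8) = (q - 3)*(q + 2)^2*(q - 4)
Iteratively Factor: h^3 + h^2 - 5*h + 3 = (h - 1)*(h^2 + 2*h - 3) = (h - 1)^2*(h + 3)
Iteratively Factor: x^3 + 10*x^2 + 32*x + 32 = (x + 4)*(x^2 + 6*x + 8) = (x + 2)*(x + 4)*(x + 4)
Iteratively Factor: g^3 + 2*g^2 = (g + 2)*(g^2) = g*(g + 2)*(g)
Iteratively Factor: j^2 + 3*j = (j)*(j + 3)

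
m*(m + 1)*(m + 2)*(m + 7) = m^4 + 10*m^3 + 23*m^2 + 14*m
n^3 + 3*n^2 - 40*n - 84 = (n - 6)*(n + 2)*(n + 7)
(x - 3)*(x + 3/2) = x^2 - 3*x/2 - 9/2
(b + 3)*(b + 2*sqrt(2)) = b^2 + 2*sqrt(2)*b + 3*b + 6*sqrt(2)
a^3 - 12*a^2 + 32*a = a*(a - 8)*(a - 4)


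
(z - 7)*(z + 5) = z^2 - 2*z - 35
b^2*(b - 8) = b^3 - 8*b^2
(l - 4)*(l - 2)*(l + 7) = l^3 + l^2 - 34*l + 56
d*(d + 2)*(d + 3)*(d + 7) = d^4 + 12*d^3 + 41*d^2 + 42*d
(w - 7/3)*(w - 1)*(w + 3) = w^3 - w^2/3 - 23*w/3 + 7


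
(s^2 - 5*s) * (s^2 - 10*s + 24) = s^4 - 15*s^3 + 74*s^2 - 120*s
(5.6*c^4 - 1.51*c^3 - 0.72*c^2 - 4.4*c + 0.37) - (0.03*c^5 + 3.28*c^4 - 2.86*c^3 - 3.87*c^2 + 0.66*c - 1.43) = -0.03*c^5 + 2.32*c^4 + 1.35*c^3 + 3.15*c^2 - 5.06*c + 1.8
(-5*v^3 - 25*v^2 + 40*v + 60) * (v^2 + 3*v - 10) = -5*v^5 - 40*v^4 + 15*v^3 + 430*v^2 - 220*v - 600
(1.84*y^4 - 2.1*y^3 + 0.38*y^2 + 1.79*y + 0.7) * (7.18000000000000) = 13.2112*y^4 - 15.078*y^3 + 2.7284*y^2 + 12.8522*y + 5.026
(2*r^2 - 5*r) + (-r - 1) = 2*r^2 - 6*r - 1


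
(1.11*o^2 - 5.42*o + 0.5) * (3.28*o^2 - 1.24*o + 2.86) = 3.6408*o^4 - 19.154*o^3 + 11.5354*o^2 - 16.1212*o + 1.43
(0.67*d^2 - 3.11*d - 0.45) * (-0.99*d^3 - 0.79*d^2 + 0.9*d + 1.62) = -0.6633*d^5 + 2.5496*d^4 + 3.5054*d^3 - 1.3581*d^2 - 5.4432*d - 0.729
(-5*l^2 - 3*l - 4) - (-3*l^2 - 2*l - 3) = -2*l^2 - l - 1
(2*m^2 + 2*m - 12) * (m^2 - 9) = 2*m^4 + 2*m^3 - 30*m^2 - 18*m + 108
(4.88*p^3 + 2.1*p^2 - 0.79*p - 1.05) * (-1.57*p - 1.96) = -7.6616*p^4 - 12.8618*p^3 - 2.8757*p^2 + 3.1969*p + 2.058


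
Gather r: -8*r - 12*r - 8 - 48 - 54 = -20*r - 110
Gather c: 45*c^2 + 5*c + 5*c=45*c^2 + 10*c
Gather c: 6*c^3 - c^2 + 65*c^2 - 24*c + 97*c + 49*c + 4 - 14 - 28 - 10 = 6*c^3 + 64*c^2 + 122*c - 48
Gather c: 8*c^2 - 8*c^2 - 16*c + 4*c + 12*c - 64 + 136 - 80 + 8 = 0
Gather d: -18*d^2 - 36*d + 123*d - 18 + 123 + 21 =-18*d^2 + 87*d + 126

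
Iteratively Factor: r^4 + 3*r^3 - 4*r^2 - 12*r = (r + 2)*(r^3 + r^2 - 6*r) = (r - 2)*(r + 2)*(r^2 + 3*r) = r*(r - 2)*(r + 2)*(r + 3)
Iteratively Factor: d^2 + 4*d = (d + 4)*(d)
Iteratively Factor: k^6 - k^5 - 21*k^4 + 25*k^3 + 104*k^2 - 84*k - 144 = (k + 4)*(k^5 - 5*k^4 - k^3 + 29*k^2 - 12*k - 36) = (k - 3)*(k + 4)*(k^4 - 2*k^3 - 7*k^2 + 8*k + 12) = (k - 3)*(k - 2)*(k + 4)*(k^3 - 7*k - 6) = (k - 3)*(k - 2)*(k + 2)*(k + 4)*(k^2 - 2*k - 3) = (k - 3)^2*(k - 2)*(k + 2)*(k + 4)*(k + 1)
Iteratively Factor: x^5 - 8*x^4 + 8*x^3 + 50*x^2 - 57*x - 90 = (x - 3)*(x^4 - 5*x^3 - 7*x^2 + 29*x + 30) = (x - 3)*(x + 1)*(x^3 - 6*x^2 - x + 30) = (x - 5)*(x - 3)*(x + 1)*(x^2 - x - 6) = (x - 5)*(x - 3)*(x + 1)*(x + 2)*(x - 3)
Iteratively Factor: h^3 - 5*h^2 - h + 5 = (h - 1)*(h^2 - 4*h - 5) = (h - 5)*(h - 1)*(h + 1)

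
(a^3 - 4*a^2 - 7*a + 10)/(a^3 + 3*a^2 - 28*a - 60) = (a - 1)/(a + 6)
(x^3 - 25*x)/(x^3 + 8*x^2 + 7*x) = (x^2 - 25)/(x^2 + 8*x + 7)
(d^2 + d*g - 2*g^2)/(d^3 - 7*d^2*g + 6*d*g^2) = (d + 2*g)/(d*(d - 6*g))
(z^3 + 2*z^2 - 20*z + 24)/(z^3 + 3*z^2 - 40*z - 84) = (z^3 + 2*z^2 - 20*z + 24)/(z^3 + 3*z^2 - 40*z - 84)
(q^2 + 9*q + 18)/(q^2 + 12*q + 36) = (q + 3)/(q + 6)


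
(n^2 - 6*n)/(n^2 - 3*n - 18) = n/(n + 3)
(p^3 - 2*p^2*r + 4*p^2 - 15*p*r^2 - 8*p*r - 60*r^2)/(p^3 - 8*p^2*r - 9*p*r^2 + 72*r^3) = (p^2 - 5*p*r + 4*p - 20*r)/(p^2 - 11*p*r + 24*r^2)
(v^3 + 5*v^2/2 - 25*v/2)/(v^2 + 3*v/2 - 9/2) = v*(2*v^2 + 5*v - 25)/(2*v^2 + 3*v - 9)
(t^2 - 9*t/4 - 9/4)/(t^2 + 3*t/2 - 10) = (4*t^2 - 9*t - 9)/(2*(2*t^2 + 3*t - 20))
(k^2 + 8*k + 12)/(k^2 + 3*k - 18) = (k + 2)/(k - 3)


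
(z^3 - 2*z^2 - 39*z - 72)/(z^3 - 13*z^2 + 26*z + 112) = (z^2 + 6*z + 9)/(z^2 - 5*z - 14)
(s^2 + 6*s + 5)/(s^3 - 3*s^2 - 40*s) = (s + 1)/(s*(s - 8))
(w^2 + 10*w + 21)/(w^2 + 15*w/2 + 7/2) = 2*(w + 3)/(2*w + 1)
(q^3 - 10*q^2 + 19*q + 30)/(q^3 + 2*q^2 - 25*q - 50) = (q^2 - 5*q - 6)/(q^2 + 7*q + 10)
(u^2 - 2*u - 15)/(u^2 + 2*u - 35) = (u + 3)/(u + 7)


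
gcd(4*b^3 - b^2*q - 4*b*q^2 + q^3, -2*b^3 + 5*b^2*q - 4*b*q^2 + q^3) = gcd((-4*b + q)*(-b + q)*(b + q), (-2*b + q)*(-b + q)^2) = -b + q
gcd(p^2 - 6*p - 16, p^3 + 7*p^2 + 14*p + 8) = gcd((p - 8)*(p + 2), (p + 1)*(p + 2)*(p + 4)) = p + 2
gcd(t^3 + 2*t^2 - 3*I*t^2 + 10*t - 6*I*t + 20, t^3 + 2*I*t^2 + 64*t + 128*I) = t + 2*I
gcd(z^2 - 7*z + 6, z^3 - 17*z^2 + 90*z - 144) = z - 6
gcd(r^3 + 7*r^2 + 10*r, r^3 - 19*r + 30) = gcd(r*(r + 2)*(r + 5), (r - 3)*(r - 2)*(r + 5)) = r + 5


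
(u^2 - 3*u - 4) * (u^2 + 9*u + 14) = u^4 + 6*u^3 - 17*u^2 - 78*u - 56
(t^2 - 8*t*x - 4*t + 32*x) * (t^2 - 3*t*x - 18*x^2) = t^4 - 11*t^3*x - 4*t^3 + 6*t^2*x^2 + 44*t^2*x + 144*t*x^3 - 24*t*x^2 - 576*x^3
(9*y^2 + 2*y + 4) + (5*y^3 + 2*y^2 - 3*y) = 5*y^3 + 11*y^2 - y + 4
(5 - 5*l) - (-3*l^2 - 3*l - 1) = 3*l^2 - 2*l + 6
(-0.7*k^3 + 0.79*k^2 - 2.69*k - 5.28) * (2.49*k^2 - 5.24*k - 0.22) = -1.743*k^5 + 5.6351*k^4 - 10.6837*k^3 + 0.7746*k^2 + 28.259*k + 1.1616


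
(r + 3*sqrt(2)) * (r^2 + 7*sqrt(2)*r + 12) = r^3 + 10*sqrt(2)*r^2 + 54*r + 36*sqrt(2)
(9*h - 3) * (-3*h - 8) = -27*h^2 - 63*h + 24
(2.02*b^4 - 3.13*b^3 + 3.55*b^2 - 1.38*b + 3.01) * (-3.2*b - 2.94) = -6.464*b^5 + 4.0772*b^4 - 2.1578*b^3 - 6.021*b^2 - 5.5748*b - 8.8494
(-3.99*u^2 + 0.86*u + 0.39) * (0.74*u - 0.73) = -2.9526*u^3 + 3.5491*u^2 - 0.3392*u - 0.2847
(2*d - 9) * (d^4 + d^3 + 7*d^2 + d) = 2*d^5 - 7*d^4 + 5*d^3 - 61*d^2 - 9*d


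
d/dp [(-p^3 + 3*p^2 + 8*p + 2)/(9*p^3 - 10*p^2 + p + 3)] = (-17*p^4 - 146*p^3 + 20*p^2 + 58*p + 22)/(81*p^6 - 180*p^5 + 118*p^4 + 34*p^3 - 59*p^2 + 6*p + 9)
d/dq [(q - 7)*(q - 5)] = 2*q - 12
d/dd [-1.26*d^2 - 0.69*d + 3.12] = -2.52*d - 0.69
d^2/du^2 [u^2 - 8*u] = 2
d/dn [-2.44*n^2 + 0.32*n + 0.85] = 0.32 - 4.88*n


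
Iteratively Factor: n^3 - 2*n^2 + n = (n - 1)*(n^2 - n) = (n - 1)^2*(n)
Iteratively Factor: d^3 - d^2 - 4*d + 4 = (d - 1)*(d^2 - 4) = (d - 1)*(d + 2)*(d - 2)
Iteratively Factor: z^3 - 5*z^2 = (z - 5)*(z^2) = z*(z - 5)*(z)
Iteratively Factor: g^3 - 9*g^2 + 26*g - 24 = (g - 2)*(g^2 - 7*g + 12) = (g - 3)*(g - 2)*(g - 4)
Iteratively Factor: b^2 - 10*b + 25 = (b - 5)*(b - 5)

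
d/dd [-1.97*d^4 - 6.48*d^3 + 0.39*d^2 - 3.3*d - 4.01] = -7.88*d^3 - 19.44*d^2 + 0.78*d - 3.3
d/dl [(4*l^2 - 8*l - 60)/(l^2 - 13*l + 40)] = -44/(l^2 - 16*l + 64)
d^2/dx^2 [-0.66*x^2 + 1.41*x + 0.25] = -1.32000000000000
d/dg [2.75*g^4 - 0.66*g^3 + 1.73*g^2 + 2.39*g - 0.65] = 11.0*g^3 - 1.98*g^2 + 3.46*g + 2.39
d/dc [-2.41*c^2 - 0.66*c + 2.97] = -4.82*c - 0.66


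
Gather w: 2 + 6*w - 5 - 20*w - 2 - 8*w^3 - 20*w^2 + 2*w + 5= -8*w^3 - 20*w^2 - 12*w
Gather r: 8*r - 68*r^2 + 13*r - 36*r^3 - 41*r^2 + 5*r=-36*r^3 - 109*r^2 + 26*r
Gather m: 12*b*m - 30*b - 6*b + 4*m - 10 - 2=-36*b + m*(12*b + 4) - 12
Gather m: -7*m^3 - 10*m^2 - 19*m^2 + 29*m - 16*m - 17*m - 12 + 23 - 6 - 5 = -7*m^3 - 29*m^2 - 4*m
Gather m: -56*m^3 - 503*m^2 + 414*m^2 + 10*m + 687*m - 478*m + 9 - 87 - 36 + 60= -56*m^3 - 89*m^2 + 219*m - 54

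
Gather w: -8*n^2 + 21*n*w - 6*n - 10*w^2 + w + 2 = -8*n^2 - 6*n - 10*w^2 + w*(21*n + 1) + 2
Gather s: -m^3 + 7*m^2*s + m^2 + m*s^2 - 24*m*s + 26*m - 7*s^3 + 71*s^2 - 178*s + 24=-m^3 + m^2 + 26*m - 7*s^3 + s^2*(m + 71) + s*(7*m^2 - 24*m - 178) + 24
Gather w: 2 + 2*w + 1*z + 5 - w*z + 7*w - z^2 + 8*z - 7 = w*(9 - z) - z^2 + 9*z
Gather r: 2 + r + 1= r + 3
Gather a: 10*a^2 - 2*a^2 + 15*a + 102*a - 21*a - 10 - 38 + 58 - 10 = 8*a^2 + 96*a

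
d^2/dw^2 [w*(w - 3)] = 2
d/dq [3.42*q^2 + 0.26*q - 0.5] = 6.84*q + 0.26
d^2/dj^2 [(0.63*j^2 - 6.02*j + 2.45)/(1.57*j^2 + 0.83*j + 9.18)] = (-1.77635683940025e-15*j^4 - 31.319302*j^3 - 18.245598*j^2 + 539.738682*j + 130.67467)/(3.869893*j^6 + 6.137601*j^5 + 71.128065*j^4 + 72.346535*j^3 + 415.89531*j^2 + 209.838276*j + 773.620632)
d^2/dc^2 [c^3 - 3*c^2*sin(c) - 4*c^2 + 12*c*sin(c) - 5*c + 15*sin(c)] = 3*c^2*sin(c) - 12*sqrt(2)*c*sin(c + pi/4) + 6*c - 21*sin(c) + 24*cos(c) - 8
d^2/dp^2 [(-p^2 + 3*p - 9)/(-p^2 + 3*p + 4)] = 26*(3*p^2 - 9*p + 13)/(p^6 - 9*p^5 + 15*p^4 + 45*p^3 - 60*p^2 - 144*p - 64)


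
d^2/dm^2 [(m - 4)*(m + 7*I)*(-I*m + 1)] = -6*I*m + 16 + 8*I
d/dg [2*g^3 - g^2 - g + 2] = 6*g^2 - 2*g - 1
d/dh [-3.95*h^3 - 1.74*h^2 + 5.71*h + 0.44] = -11.85*h^2 - 3.48*h + 5.71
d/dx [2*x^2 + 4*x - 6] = 4*x + 4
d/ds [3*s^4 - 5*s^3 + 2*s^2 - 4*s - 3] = 12*s^3 - 15*s^2 + 4*s - 4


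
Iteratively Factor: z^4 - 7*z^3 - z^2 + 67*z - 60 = (z - 1)*(z^3 - 6*z^2 - 7*z + 60) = (z - 5)*(z - 1)*(z^2 - z - 12) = (z - 5)*(z - 4)*(z - 1)*(z + 3)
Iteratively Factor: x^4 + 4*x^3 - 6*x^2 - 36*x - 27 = (x - 3)*(x^3 + 7*x^2 + 15*x + 9) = (x - 3)*(x + 1)*(x^2 + 6*x + 9) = (x - 3)*(x + 1)*(x + 3)*(x + 3)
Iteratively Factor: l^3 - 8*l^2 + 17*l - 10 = (l - 2)*(l^2 - 6*l + 5) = (l - 5)*(l - 2)*(l - 1)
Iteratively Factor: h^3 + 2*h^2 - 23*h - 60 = (h + 3)*(h^2 - h - 20) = (h - 5)*(h + 3)*(h + 4)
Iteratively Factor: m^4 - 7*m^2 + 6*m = (m + 3)*(m^3 - 3*m^2 + 2*m) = (m - 1)*(m + 3)*(m^2 - 2*m) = m*(m - 1)*(m + 3)*(m - 2)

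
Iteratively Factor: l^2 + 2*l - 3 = (l + 3)*(l - 1)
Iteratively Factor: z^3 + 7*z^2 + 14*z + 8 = (z + 2)*(z^2 + 5*z + 4) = (z + 1)*(z + 2)*(z + 4)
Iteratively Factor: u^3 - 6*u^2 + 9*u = (u)*(u^2 - 6*u + 9) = u*(u - 3)*(u - 3)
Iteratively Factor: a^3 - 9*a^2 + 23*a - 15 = (a - 1)*(a^2 - 8*a + 15) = (a - 3)*(a - 1)*(a - 5)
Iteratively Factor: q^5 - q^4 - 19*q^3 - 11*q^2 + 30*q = (q)*(q^4 - q^3 - 19*q^2 - 11*q + 30) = q*(q - 5)*(q^3 + 4*q^2 + q - 6) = q*(q - 5)*(q + 2)*(q^2 + 2*q - 3) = q*(q - 5)*(q + 2)*(q + 3)*(q - 1)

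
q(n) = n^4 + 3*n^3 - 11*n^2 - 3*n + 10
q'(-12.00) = -5355.00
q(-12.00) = 14014.00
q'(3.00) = 120.00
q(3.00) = 64.00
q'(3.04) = 125.67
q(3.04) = 68.91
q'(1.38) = -5.71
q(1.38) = -3.58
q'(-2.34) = 46.51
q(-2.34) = -51.67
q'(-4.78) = -129.07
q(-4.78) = -32.59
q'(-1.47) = 36.08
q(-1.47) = -14.22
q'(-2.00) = 45.00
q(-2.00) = -36.00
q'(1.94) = 17.40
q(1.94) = -1.15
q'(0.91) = -12.55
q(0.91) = 1.11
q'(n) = 4*n^3 + 9*n^2 - 22*n - 3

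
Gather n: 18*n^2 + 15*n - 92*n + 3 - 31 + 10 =18*n^2 - 77*n - 18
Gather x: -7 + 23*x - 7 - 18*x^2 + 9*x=-18*x^2 + 32*x - 14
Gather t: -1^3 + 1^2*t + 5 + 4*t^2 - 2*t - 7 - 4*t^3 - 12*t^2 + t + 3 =-4*t^3 - 8*t^2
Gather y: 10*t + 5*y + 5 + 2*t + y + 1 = 12*t + 6*y + 6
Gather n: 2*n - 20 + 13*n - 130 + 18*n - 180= 33*n - 330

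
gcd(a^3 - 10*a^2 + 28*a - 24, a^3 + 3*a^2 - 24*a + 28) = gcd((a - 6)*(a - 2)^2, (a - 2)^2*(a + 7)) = a^2 - 4*a + 4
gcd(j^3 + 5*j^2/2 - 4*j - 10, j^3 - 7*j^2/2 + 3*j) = j - 2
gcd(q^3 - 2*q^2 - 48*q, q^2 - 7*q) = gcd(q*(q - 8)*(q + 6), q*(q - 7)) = q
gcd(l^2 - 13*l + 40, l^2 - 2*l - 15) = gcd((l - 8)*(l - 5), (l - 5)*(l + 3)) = l - 5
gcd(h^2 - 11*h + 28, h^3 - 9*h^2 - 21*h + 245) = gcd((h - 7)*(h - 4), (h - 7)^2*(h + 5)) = h - 7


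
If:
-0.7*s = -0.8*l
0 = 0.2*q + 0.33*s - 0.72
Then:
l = 0.875*s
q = 3.6 - 1.65*s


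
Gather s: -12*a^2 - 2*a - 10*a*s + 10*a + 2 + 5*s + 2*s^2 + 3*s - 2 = -12*a^2 + 8*a + 2*s^2 + s*(8 - 10*a)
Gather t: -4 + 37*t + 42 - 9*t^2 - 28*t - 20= -9*t^2 + 9*t + 18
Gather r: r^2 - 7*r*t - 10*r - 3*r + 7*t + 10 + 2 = r^2 + r*(-7*t - 13) + 7*t + 12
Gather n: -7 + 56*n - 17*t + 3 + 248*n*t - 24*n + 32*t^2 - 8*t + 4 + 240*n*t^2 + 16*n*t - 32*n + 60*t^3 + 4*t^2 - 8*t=n*(240*t^2 + 264*t) + 60*t^3 + 36*t^2 - 33*t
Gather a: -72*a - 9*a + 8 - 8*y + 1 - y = -81*a - 9*y + 9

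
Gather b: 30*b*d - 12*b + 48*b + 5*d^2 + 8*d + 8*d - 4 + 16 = b*(30*d + 36) + 5*d^2 + 16*d + 12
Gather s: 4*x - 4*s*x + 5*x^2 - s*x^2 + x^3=s*(-x^2 - 4*x) + x^3 + 5*x^2 + 4*x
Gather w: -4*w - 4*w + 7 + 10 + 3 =20 - 8*w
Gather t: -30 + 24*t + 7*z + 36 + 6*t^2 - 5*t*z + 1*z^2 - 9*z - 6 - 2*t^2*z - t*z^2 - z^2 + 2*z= t^2*(6 - 2*z) + t*(-z^2 - 5*z + 24)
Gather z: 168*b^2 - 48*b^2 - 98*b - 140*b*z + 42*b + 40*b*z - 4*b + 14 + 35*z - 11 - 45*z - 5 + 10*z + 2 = 120*b^2 - 100*b*z - 60*b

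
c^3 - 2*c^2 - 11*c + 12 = (c - 4)*(c - 1)*(c + 3)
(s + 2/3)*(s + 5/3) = s^2 + 7*s/3 + 10/9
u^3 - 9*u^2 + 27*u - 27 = (u - 3)^3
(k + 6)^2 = k^2 + 12*k + 36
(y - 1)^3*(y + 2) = y^4 - y^3 - 3*y^2 + 5*y - 2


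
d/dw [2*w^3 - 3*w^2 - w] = 6*w^2 - 6*w - 1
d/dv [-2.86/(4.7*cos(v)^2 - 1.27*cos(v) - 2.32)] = (3.6322 - 26.884*cos(v))*sin(v)/(-4.7*cos(v)^2 + 1.27*cos(v) + 2.32)^2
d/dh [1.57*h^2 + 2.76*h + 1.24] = 3.14*h + 2.76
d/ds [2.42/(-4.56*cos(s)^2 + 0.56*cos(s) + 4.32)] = (1.3552 - 22.0704*cos(s))*sin(s)/(-4.56*cos(s)^2 + 0.56*cos(s) + 4.32)^2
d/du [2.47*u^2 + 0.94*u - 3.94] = 4.94*u + 0.94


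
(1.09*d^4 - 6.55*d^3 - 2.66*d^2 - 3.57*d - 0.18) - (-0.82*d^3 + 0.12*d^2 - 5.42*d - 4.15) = 1.09*d^4 - 5.73*d^3 - 2.78*d^2 + 1.85*d + 3.97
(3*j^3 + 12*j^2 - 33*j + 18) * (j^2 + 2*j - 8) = 3*j^5 + 18*j^4 - 33*j^3 - 144*j^2 + 300*j - 144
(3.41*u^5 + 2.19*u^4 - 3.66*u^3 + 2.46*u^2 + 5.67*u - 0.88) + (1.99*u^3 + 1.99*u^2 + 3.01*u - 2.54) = 3.41*u^5 + 2.19*u^4 - 1.67*u^3 + 4.45*u^2 + 8.68*u - 3.42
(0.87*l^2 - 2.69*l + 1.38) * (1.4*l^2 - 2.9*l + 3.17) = 1.218*l^4 - 6.289*l^3 + 12.4909*l^2 - 12.5293*l + 4.3746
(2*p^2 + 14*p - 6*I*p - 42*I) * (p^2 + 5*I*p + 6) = 2*p^4 + 14*p^3 + 4*I*p^3 + 42*p^2 + 28*I*p^2 + 294*p - 36*I*p - 252*I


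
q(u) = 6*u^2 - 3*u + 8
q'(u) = 12*u - 3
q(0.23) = 7.63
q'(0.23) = -0.24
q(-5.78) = 225.79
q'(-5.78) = -72.36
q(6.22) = 221.47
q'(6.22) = 71.64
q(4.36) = 108.98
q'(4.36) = 49.32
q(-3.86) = 108.98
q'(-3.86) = -49.32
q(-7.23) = 343.33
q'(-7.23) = -89.76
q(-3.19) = 78.63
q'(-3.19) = -41.28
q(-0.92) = 15.84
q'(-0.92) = -14.04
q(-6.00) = 242.00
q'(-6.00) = -75.00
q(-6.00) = 242.00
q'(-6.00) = -75.00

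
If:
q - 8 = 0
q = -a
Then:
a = -8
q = 8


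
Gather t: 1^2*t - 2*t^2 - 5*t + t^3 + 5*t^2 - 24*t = t^3 + 3*t^2 - 28*t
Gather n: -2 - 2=-4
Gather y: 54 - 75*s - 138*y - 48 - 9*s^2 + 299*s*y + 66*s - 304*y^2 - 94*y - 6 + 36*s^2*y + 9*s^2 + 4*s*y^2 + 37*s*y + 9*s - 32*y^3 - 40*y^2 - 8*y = -32*y^3 + y^2*(4*s - 344) + y*(36*s^2 + 336*s - 240)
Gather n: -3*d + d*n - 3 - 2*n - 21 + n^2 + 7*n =-3*d + n^2 + n*(d + 5) - 24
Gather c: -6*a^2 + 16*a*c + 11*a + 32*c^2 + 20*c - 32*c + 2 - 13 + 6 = -6*a^2 + 11*a + 32*c^2 + c*(16*a - 12) - 5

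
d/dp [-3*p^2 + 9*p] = 9 - 6*p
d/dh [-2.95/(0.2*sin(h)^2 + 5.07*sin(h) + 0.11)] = (1.18*sin(h) + 14.9565)*cos(h)/(0.2*sin(h)^2 + 5.07*sin(h) + 0.11)^2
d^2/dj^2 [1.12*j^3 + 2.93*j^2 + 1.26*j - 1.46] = 6.72*j + 5.86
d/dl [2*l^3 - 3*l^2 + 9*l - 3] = 6*l^2 - 6*l + 9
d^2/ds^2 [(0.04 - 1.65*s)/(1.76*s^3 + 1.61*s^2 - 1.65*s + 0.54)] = (-30.66624*s^5 - 26.565792*s^4 - 16.323626*s^3 + 18.743064*s^2 + 7.741404*s - 2.792052)/(5.451776*s^9 + 14.961408*s^8 - 1.646832*s^7 - 18.861247*s^6 + 10.724769*s^5 + 7.939917*s^4 - 11.559537*s^3 + 5.818878*s^2 - 1.44342*s + 0.157464)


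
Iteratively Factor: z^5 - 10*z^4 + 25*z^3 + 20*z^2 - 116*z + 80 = (z + 2)*(z^4 - 12*z^3 + 49*z^2 - 78*z + 40) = (z - 2)*(z + 2)*(z^3 - 10*z^2 + 29*z - 20) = (z - 4)*(z - 2)*(z + 2)*(z^2 - 6*z + 5) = (z - 5)*(z - 4)*(z - 2)*(z + 2)*(z - 1)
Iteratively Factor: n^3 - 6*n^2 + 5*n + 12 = (n + 1)*(n^2 - 7*n + 12) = (n - 4)*(n + 1)*(n - 3)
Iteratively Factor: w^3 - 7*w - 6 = (w + 1)*(w^2 - w - 6) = (w + 1)*(w + 2)*(w - 3)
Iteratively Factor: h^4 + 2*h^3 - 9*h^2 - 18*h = (h - 3)*(h^3 + 5*h^2 + 6*h) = (h - 3)*(h + 2)*(h^2 + 3*h) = h*(h - 3)*(h + 2)*(h + 3)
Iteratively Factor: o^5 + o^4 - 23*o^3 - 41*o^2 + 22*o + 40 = (o + 2)*(o^4 - o^3 - 21*o^2 + o + 20) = (o - 1)*(o + 2)*(o^3 - 21*o - 20) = (o - 1)*(o + 1)*(o + 2)*(o^2 - o - 20) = (o - 5)*(o - 1)*(o + 1)*(o + 2)*(o + 4)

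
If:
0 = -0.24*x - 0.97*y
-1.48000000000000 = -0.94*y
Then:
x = -6.36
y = 1.57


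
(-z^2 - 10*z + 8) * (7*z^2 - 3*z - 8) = -7*z^4 - 67*z^3 + 94*z^2 + 56*z - 64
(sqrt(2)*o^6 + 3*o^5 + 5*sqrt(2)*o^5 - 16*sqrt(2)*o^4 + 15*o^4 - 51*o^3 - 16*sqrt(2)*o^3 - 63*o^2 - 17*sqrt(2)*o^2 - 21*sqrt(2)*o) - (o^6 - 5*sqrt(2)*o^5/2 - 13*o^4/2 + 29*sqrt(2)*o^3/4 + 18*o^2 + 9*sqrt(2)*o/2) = -o^6 + sqrt(2)*o^6 + 3*o^5 + 15*sqrt(2)*o^5/2 - 16*sqrt(2)*o^4 + 43*o^4/2 - 51*o^3 - 93*sqrt(2)*o^3/4 - 81*o^2 - 17*sqrt(2)*o^2 - 51*sqrt(2)*o/2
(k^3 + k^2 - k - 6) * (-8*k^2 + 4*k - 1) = -8*k^5 - 4*k^4 + 11*k^3 + 43*k^2 - 23*k + 6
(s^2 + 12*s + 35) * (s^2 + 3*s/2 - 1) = s^4 + 27*s^3/2 + 52*s^2 + 81*s/2 - 35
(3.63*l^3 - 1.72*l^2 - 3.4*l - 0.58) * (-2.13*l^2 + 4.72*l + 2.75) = -7.7319*l^5 + 20.7972*l^4 + 9.1061*l^3 - 19.5426*l^2 - 12.0876*l - 1.595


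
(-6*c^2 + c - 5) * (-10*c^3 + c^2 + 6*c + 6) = 60*c^5 - 16*c^4 + 15*c^3 - 35*c^2 - 24*c - 30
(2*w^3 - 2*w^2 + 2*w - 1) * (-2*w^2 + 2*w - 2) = -4*w^5 + 8*w^4 - 12*w^3 + 10*w^2 - 6*w + 2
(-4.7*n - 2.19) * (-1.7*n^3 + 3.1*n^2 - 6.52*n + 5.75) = 7.99*n^4 - 10.847*n^3 + 23.855*n^2 - 12.7462*n - 12.5925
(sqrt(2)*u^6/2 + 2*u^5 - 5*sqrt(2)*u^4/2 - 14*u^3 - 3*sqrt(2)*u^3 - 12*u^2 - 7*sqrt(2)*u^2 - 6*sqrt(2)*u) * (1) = sqrt(2)*u^6/2 + 2*u^5 - 5*sqrt(2)*u^4/2 - 14*u^3 - 3*sqrt(2)*u^3 - 12*u^2 - 7*sqrt(2)*u^2 - 6*sqrt(2)*u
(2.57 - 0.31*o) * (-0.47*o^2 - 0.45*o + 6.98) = 0.1457*o^3 - 1.0684*o^2 - 3.3203*o + 17.9386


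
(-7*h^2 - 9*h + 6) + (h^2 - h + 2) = -6*h^2 - 10*h + 8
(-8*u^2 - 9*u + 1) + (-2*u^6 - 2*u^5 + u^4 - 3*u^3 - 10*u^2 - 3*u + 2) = -2*u^6 - 2*u^5 + u^4 - 3*u^3 - 18*u^2 - 12*u + 3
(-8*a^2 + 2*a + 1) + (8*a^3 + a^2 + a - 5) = 8*a^3 - 7*a^2 + 3*a - 4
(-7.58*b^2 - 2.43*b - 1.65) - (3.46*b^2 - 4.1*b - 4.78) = -11.04*b^2 + 1.67*b + 3.13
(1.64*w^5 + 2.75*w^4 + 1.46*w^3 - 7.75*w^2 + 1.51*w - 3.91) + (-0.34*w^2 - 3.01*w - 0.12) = 1.64*w^5 + 2.75*w^4 + 1.46*w^3 - 8.09*w^2 - 1.5*w - 4.03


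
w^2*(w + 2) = w^3 + 2*w^2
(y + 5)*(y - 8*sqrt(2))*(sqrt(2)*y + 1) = sqrt(2)*y^3 - 15*y^2 + 5*sqrt(2)*y^2 - 75*y - 8*sqrt(2)*y - 40*sqrt(2)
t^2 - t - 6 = (t - 3)*(t + 2)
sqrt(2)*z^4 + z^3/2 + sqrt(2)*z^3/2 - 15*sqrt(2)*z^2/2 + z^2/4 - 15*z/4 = z*(z - 5/2)*(z + 3)*(sqrt(2)*z + 1/2)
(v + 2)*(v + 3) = v^2 + 5*v + 6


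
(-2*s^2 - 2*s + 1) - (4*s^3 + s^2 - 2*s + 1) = -4*s^3 - 3*s^2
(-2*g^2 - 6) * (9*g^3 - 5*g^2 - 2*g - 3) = -18*g^5 + 10*g^4 - 50*g^3 + 36*g^2 + 12*g + 18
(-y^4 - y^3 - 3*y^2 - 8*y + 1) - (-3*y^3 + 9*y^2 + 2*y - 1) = -y^4 + 2*y^3 - 12*y^2 - 10*y + 2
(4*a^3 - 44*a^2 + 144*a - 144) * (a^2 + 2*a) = 4*a^5 - 36*a^4 + 56*a^3 + 144*a^2 - 288*a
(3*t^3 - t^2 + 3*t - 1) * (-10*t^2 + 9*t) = -30*t^5 + 37*t^4 - 39*t^3 + 37*t^2 - 9*t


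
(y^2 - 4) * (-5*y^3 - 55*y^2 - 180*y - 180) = -5*y^5 - 55*y^4 - 160*y^3 + 40*y^2 + 720*y + 720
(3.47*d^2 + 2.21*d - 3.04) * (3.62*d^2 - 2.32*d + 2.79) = 12.5614*d^4 - 0.0502000000000002*d^3 - 6.4507*d^2 + 13.2187*d - 8.4816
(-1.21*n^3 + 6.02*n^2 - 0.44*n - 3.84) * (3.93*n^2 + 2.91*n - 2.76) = -4.7553*n^5 + 20.1375*n^4 + 19.1286*n^3 - 32.9868*n^2 - 9.96*n + 10.5984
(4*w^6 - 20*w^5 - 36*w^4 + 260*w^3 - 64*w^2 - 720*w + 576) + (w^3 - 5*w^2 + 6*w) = 4*w^6 - 20*w^5 - 36*w^4 + 261*w^3 - 69*w^2 - 714*w + 576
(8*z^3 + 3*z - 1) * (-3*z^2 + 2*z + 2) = -24*z^5 + 16*z^4 + 7*z^3 + 9*z^2 + 4*z - 2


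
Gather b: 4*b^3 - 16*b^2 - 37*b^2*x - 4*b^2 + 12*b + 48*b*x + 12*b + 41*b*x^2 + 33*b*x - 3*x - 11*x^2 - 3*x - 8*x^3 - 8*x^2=4*b^3 + b^2*(-37*x - 20) + b*(41*x^2 + 81*x + 24) - 8*x^3 - 19*x^2 - 6*x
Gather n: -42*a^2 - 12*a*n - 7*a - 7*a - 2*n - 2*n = -42*a^2 - 14*a + n*(-12*a - 4)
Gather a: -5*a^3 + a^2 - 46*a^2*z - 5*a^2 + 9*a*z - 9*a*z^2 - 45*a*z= -5*a^3 + a^2*(-46*z - 4) + a*(-9*z^2 - 36*z)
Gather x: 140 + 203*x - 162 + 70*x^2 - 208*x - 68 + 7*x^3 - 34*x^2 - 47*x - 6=7*x^3 + 36*x^2 - 52*x - 96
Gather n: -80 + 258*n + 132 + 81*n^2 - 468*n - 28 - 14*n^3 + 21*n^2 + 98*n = -14*n^3 + 102*n^2 - 112*n + 24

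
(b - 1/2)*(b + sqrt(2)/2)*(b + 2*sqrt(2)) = b^3 - b^2/2 + 5*sqrt(2)*b^2/2 - 5*sqrt(2)*b/4 + 2*b - 1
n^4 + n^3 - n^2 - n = n*(n - 1)*(n + 1)^2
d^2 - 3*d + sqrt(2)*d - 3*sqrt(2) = (d - 3)*(d + sqrt(2))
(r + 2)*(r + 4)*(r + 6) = r^3 + 12*r^2 + 44*r + 48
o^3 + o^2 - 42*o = o*(o - 6)*(o + 7)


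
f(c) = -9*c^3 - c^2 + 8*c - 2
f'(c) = -27*c^2 - 2*c + 8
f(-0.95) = -2.79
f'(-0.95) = -14.47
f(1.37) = -16.06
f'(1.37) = -45.42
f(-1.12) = 0.43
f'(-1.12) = -23.63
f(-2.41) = 98.89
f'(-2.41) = -144.00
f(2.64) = -153.45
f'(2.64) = -185.46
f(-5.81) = 1682.87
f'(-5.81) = -891.79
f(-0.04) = -2.32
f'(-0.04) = 8.04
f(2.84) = -193.50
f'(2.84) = -215.45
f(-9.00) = 6406.00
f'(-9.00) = -2161.00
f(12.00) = -15602.00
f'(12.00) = -3904.00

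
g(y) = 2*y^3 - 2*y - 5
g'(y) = 6*y^2 - 2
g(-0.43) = -4.30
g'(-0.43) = -0.89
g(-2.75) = -41.09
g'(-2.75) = 43.38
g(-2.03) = -17.67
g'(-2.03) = 22.73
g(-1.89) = -14.72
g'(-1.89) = 19.43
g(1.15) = -4.26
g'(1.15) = 5.94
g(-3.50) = -83.75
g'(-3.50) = 71.50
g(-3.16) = -61.79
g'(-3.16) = 57.91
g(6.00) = 415.00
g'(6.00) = 214.00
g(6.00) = 415.00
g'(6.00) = 214.00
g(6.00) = 415.00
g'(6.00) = 214.00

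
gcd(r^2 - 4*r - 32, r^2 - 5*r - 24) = r - 8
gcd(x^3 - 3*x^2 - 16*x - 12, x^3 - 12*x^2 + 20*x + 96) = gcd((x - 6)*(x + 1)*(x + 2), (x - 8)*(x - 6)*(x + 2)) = x^2 - 4*x - 12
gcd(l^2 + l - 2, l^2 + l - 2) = l^2 + l - 2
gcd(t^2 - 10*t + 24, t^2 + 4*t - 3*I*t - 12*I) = 1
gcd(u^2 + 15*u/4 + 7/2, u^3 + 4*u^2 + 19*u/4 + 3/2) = u + 2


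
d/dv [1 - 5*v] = -5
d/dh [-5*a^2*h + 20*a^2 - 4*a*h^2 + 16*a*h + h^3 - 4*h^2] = -5*a^2 - 8*a*h + 16*a + 3*h^2 - 8*h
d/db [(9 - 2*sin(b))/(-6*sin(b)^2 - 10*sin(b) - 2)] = (-6*sin(b)^2 + 54*sin(b) + 47)*cos(b)/(2*(3*sin(b)^2 + 5*sin(b) + 1)^2)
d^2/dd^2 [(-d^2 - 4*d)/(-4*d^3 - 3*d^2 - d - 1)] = 2*(16*d^6 + 192*d^5 + 132*d^4 - 11*d^3 - 105*d^2 - 36*d - 3)/(64*d^9 + 144*d^8 + 156*d^7 + 147*d^6 + 111*d^5 + 60*d^4 + 31*d^3 + 12*d^2 + 3*d + 1)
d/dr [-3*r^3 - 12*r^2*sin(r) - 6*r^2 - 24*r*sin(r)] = -12*r^2*cos(r) - 9*r^2 - 24*sqrt(2)*r*sin(r + pi/4) - 12*r - 24*sin(r)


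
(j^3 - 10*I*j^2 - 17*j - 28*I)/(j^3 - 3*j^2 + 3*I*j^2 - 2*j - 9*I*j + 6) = (j^2 - 11*I*j - 28)/(j^2 + j*(-3 + 2*I) - 6*I)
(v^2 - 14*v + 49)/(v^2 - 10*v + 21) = (v - 7)/(v - 3)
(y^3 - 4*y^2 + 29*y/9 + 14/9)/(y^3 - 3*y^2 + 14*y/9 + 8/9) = (3*y - 7)/(3*y - 4)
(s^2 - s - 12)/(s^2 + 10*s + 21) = (s - 4)/(s + 7)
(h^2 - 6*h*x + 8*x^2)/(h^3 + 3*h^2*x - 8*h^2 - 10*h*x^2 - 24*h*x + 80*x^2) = (h - 4*x)/(h^2 + 5*h*x - 8*h - 40*x)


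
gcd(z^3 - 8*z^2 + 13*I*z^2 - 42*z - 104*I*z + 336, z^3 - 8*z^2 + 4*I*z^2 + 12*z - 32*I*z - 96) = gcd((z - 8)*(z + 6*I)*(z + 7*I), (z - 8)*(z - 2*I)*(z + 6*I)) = z^2 + z*(-8 + 6*I) - 48*I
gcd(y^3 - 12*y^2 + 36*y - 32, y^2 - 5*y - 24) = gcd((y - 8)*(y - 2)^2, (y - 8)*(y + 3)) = y - 8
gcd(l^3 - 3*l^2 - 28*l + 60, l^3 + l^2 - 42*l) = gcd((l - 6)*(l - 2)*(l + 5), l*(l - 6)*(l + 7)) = l - 6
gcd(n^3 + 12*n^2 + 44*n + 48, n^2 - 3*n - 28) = n + 4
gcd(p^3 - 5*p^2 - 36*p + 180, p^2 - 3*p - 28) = 1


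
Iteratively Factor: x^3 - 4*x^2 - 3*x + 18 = (x - 3)*(x^2 - x - 6) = (x - 3)^2*(x + 2)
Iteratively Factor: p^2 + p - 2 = (p + 2)*(p - 1)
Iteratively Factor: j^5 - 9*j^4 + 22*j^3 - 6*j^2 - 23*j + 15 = (j - 3)*(j^4 - 6*j^3 + 4*j^2 + 6*j - 5) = (j - 3)*(j - 1)*(j^3 - 5*j^2 - j + 5) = (j - 5)*(j - 3)*(j - 1)*(j^2 - 1) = (j - 5)*(j - 3)*(j - 1)^2*(j + 1)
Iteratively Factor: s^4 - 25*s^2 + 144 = (s - 4)*(s^3 + 4*s^2 - 9*s - 36) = (s - 4)*(s - 3)*(s^2 + 7*s + 12) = (s - 4)*(s - 3)*(s + 3)*(s + 4)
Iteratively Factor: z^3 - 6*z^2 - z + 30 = (z - 3)*(z^2 - 3*z - 10) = (z - 3)*(z + 2)*(z - 5)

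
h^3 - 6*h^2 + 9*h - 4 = (h - 4)*(h - 1)^2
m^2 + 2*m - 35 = (m - 5)*(m + 7)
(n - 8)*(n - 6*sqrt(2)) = n^2 - 6*sqrt(2)*n - 8*n + 48*sqrt(2)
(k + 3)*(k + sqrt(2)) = k^2 + sqrt(2)*k + 3*k + 3*sqrt(2)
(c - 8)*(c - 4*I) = c^2 - 8*c - 4*I*c + 32*I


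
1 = 1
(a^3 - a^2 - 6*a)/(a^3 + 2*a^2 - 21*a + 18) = a*(a + 2)/(a^2 + 5*a - 6)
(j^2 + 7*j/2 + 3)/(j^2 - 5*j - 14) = (j + 3/2)/(j - 7)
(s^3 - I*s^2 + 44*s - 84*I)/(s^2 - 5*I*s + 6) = (s^2 + 5*I*s + 14)/(s + I)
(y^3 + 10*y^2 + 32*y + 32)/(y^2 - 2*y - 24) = (y^2 + 6*y + 8)/(y - 6)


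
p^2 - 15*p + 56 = (p - 8)*(p - 7)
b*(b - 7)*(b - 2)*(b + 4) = b^4 - 5*b^3 - 22*b^2 + 56*b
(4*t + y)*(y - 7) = 4*t*y - 28*t + y^2 - 7*y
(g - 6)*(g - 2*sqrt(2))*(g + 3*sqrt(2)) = g^3 - 6*g^2 + sqrt(2)*g^2 - 12*g - 6*sqrt(2)*g + 72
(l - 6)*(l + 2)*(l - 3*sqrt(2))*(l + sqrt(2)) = l^4 - 4*l^3 - 2*sqrt(2)*l^3 - 18*l^2 + 8*sqrt(2)*l^2 + 24*l + 24*sqrt(2)*l + 72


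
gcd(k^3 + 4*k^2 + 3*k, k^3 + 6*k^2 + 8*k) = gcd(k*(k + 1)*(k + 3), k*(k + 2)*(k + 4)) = k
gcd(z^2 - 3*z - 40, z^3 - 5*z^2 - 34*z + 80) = z^2 - 3*z - 40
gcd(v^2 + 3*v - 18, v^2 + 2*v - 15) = v - 3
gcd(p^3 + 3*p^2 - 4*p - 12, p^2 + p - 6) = p^2 + p - 6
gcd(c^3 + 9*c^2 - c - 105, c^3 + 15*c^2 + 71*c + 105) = c^2 + 12*c + 35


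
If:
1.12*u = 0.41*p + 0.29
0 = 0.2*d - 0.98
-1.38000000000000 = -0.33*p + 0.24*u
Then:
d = 4.90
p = 5.96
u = 2.44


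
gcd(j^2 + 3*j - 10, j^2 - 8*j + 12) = j - 2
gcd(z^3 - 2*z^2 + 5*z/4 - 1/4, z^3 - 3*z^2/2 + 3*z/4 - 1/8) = z^2 - z + 1/4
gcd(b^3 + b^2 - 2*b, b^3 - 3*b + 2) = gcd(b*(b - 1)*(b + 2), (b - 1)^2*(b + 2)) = b^2 + b - 2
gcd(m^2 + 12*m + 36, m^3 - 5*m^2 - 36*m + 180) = m + 6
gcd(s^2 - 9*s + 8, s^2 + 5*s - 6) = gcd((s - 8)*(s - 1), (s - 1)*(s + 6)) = s - 1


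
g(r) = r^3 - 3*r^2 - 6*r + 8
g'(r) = 3*r^2 - 6*r - 6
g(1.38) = -3.37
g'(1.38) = -8.57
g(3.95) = -0.88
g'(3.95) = 17.11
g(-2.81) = -21.02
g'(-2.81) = 34.55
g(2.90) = -10.24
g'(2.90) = 1.83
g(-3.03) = -29.18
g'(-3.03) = 39.72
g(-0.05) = 8.29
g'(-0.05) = -5.69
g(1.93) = -7.57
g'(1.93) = -6.41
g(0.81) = 1.70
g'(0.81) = -8.89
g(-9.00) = -910.00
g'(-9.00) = 291.00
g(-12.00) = -2080.00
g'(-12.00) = 498.00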